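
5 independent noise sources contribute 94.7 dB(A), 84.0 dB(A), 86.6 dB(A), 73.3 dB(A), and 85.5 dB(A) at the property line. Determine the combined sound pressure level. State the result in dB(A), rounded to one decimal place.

Incoherent sources combine by intensity addition: L_total = 10·log₁₀(Σ 10^(L_i/10)).
Σ 10^(L/10) = 10^(94.7/10) + 10^(84.0/10) + 10^(86.6/10) + 10^(73.3/10) + 10^(85.5/10) = 4.036e+09.
L_total = 10·log₁₀(4.036e+09) = 96.06 dB(A).

96.1 dB(A)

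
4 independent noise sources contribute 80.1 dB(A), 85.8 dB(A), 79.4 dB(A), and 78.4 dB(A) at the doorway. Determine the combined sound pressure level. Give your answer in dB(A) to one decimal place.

88.1 dB(A)

For uncorrelated sources the intensities add, so convert each level to linear form, sum, and take 10·log₁₀ of the total.
Σ 10^(L/10) = 10^(80.1/10) + 10^(85.8/10) + 10^(79.4/10) + 10^(78.4/10) = 6.388e+08.
L_total = 10·log₁₀(6.388e+08) = 88.05 dB(A).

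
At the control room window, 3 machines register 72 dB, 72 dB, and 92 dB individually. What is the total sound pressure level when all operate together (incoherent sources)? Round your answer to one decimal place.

92.1 dB

For uncorrelated sources the intensities add, so convert each level to linear form, sum, and take 10·log₁₀ of the total.
Σ 10^(L/10) = 10^(72/10) + 10^(72/10) + 10^(92/10) = 1.617e+09.
L_total = 10·log₁₀(1.617e+09) = 92.09 dB.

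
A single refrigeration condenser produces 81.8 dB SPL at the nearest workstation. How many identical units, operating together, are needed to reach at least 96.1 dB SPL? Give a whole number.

27

The shortfall is 96.1 − 81.8 = 14.3 dB, and N units add 10·log₁₀ N, so need 10·log₁₀ N ≥ 14.3.
N ≥ 10^(14.3/10) = 26.915, so N = 27.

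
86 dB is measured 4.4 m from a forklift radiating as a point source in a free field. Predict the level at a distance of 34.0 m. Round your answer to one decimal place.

Point-source attenuation: ΔL = 20·log₁₀(r₂/r₁) = 20·log₁₀(34.0/4.4) = 17.761 dB.
L₂ = 86 − 20·log₁₀(34.0/4.4) = 86 − 17.761 = 68.24 dB.

68.2 dB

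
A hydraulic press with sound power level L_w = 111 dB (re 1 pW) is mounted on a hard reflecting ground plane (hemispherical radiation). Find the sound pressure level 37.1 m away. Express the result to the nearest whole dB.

72 dB

L_p = L_w − 10·log₁₀(2π·r²) with r = 37.1 m.
2π·r² = 8648 m², 10·log₁₀ of that is 39.369 dB.
L_p = 111 − 39.369 = 71.63 dB.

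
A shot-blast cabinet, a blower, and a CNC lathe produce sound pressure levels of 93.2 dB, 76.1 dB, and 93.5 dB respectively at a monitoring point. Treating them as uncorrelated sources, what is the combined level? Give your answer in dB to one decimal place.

96.4 dB

Incoherent sources combine by intensity addition: L_total = 10·log₁₀(Σ 10^(L_i/10)).
Σ 10^(L/10) = 10^(93.2/10) + 10^(76.1/10) + 10^(93.5/10) = 4.369e+09.
L_total = 10·log₁₀(4.369e+09) = 96.40 dB.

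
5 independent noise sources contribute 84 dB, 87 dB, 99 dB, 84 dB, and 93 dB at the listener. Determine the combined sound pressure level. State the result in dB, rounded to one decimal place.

100.4 dB

For uncorrelated sources the intensities add, so convert each level to linear form, sum, and take 10·log₁₀ of the total.
Σ 10^(L/10) = 10^(84/10) + 10^(87/10) + 10^(99/10) + 10^(84/10) + 10^(93/10) = 1.094e+10.
L_total = 10·log₁₀(1.094e+10) = 100.39 dB.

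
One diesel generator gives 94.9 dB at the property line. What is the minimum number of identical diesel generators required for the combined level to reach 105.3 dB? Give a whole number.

11

The shortfall is 105.3 − 94.9 = 10.4 dB, and N units add 10·log₁₀ N, so need 10·log₁₀ N ≥ 10.4.
N ≥ 10^(10.4/10) = 10.965, so N = 11.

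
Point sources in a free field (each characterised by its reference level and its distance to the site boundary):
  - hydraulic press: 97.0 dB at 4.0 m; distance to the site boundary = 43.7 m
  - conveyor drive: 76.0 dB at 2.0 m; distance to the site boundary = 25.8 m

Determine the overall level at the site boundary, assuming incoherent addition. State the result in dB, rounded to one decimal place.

Apply inverse-square spreading to bring every level to the receiver, then sum 10^(L/10).
hydraulic press: 97.0 − 20·log₁₀(43.7/4.0) = 97.0 − 20.77 = 76.23 dB.
conveyor drive: 76.0 − 20·log₁₀(25.8/2.0) = 76.0 − 22.21 = 53.79 dB.
Σ 10^(L/10) = 4.223e+07 → L_total = 10·log₁₀(4.223e+07) = 76.26 dB.

76.3 dB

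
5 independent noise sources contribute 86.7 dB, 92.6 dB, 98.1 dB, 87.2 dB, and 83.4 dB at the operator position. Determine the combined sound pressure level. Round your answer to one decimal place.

For uncorrelated sources the intensities add, so convert each level to linear form, sum, and take 10·log₁₀ of the total.
Σ 10^(L/10) = 10^(86.7/10) + 10^(92.6/10) + 10^(98.1/10) + 10^(87.2/10) + 10^(83.4/10) = 9.488e+09.
L_total = 10·log₁₀(9.488e+09) = 99.77 dB.

99.8 dB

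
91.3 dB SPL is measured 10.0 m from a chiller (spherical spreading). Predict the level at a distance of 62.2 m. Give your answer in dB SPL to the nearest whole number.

For a point source, L₂ = L₁ − 20·log₁₀(r₂/r₁).
L₂ = 91.3 − 20·log₁₀(62.2/10.0) = 91.3 − 15.876 = 75.42 dB SPL.

75 dB SPL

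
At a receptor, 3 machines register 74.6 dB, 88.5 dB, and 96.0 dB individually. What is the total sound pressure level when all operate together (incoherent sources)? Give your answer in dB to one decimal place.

For uncorrelated sources the intensities add, so convert each level to linear form, sum, and take 10·log₁₀ of the total.
Σ 10^(L/10) = 10^(74.6/10) + 10^(88.5/10) + 10^(96.0/10) = 4.718e+09.
L_total = 10·log₁₀(4.718e+09) = 96.74 dB.

96.7 dB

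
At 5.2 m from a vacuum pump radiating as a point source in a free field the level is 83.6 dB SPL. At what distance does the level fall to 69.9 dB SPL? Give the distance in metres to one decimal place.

For a point source L₁ − L₂ = 20·log₁₀(r₂/r₁), so r₂ = r₁·10^((L₁−L₂)/20).
r₂ = 5.2·10^((83.6−69.9)/20) = 5.2·10^(13.7/20) = 25.18 m.

25.2 m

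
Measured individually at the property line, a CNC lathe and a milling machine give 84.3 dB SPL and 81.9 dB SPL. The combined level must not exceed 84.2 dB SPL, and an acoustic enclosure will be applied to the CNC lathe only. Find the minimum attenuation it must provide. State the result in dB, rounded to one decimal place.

Everything except the CNC lathe sums to 10^(81.9/10) = 1.549e+08 in linear terms, 81.90 dB SPL.
To meet 84.2 dB SPL overall, the treated CNC lathe may contribute at most 10^(84.2/10) − 1.549e+08 = 1.081e+08, i.e. 80.34 dB SPL.
Required insertion loss = 84.3 − 80.34 = 3.96 dB.

4.0 dB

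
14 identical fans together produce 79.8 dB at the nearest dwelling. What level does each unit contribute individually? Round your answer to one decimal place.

68.3 dB

For N identical incoherent sources L_total = L₁ + 10·log₁₀ N, so L₁ = 79.8 − 10·log₁₀(14) = 79.8 − 11.461.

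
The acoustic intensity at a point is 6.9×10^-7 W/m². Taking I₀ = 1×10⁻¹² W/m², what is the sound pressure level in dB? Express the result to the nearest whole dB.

58 dB

Dividing by I₀ shifts the exponent by 12: I/I₀ = 6.9×10^5.
L = 10·(0.8388 + 5) = 58.39 dB.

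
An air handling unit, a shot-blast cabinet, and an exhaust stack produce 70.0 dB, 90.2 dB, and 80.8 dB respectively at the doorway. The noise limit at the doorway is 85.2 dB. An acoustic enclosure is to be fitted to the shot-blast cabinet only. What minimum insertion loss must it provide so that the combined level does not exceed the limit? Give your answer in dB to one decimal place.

7.2 dB

Everything except the shot-blast cabinet sums to 10^(70.0/10) + 10^(80.8/10) = 1.302e+08 in linear terms, 81.15 dB.
The limit corresponds to 10^(85.2/10) = 3.311e+08; subtracting the fixed part leaves 2.009e+08 for the shot-blast cabinet, i.e. 83.03 dB.
So the shot-blast cabinet must be reduced from 90.2 to 83.03 dB: IL = 7.17 dB.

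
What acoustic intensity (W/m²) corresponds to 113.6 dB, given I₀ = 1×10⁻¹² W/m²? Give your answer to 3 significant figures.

0.229 W/m²

I = I₀·10^(L/10) = 10⁻¹² × 10^(113.6/10) = 10^(-0.640).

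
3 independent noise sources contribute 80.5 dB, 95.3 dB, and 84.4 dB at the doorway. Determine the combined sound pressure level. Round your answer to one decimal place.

95.8 dB

For uncorrelated sources the intensities add, so convert each level to linear form, sum, and take 10·log₁₀ of the total.
Σ 10^(L/10) = 10^(80.5/10) + 10^(95.3/10) + 10^(84.4/10) = 3.776e+09.
L_total = 10·log₁₀(3.776e+09) = 95.77 dB.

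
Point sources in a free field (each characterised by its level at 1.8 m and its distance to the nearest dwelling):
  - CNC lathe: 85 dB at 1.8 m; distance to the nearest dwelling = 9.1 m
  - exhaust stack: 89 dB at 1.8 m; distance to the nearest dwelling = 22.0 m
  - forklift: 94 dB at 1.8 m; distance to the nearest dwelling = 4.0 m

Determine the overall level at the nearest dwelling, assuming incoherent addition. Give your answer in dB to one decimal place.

87.2 dB

First find each source's level at the receiver (point-source: −20·log₁₀(r/r_ref)), then combine on an intensity basis.
CNC lathe: 85 − 20·log₁₀(9.1/1.8) = 85 − 14.08 = 70.92 dB.
exhaust stack: 89 − 20·log₁₀(22.0/1.8) = 89 − 21.74 = 67.26 dB.
forklift: 94 − 20·log₁₀(4.0/1.8) = 94 − 6.94 = 87.06 dB.
Σ 10^(L/10) = 5.263e+08 → L_total = 10·log₁₀(5.263e+08) = 87.21 dB.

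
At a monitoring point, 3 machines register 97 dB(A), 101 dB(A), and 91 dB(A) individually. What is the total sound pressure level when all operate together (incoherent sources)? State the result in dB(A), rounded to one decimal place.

102.8 dB(A)

Incoherent sources combine by intensity addition: L_total = 10·log₁₀(Σ 10^(L_i/10)).
Σ 10^(L/10) = 10^(97/10) + 10^(101/10) + 10^(91/10) = 1.886e+10.
L_total = 10·log₁₀(1.886e+10) = 102.76 dB(A).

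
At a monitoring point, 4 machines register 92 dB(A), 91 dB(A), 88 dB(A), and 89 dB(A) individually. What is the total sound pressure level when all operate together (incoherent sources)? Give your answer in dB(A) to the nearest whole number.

Incoherent sources combine by intensity addition: L_total = 10·log₁₀(Σ 10^(L_i/10)).
Σ 10^(L/10) = 10^(92/10) + 10^(91/10) + 10^(88/10) + 10^(89/10) = 4.269e+09.
L_total = 10·log₁₀(4.269e+09) = 96.30 dB(A).

96 dB(A)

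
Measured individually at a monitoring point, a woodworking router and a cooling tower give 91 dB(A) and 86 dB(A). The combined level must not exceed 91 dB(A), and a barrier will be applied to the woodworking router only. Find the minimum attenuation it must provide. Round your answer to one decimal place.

Fixed contribution from the other source: Σ 10^(L/10) = 10^(86/10) = 3.981e+08 (86.00 dB(A)).
To meet 91 dB(A) overall, the treated woodworking router may contribute at most 10^(91/10) − 3.981e+08 = 8.608e+08, i.e. 89.35 dB(A).
So the woodworking router must be reduced from 91 to 89.35 dB(A): IL = 1.65 dB.

1.7 dB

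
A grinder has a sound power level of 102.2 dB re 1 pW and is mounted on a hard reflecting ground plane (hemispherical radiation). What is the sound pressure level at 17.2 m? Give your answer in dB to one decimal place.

69.5 dB

L_p = L_w − 10·log₁₀(2π·r²) with r = 17.2 m.
2π·r² = 1859 m², 10·log₁₀ of that is 32.692 dB.
L_p = 102.2 − 32.692 = 69.51 dB.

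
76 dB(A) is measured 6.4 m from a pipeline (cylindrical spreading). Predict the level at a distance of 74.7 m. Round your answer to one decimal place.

Line-source attenuation: ΔL = 10·log₁₀(r₂/r₁) = 10·log₁₀(74.7/6.4) = 10.671 dB.
L₂ = 76 − 10·log₁₀(74.7/6.4) = 76 − 10.671 = 65.33 dB(A).

65.3 dB(A)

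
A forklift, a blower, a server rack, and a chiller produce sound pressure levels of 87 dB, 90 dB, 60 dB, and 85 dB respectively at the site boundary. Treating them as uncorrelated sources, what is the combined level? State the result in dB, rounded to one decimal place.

92.6 dB

For uncorrelated sources the intensities add, so convert each level to linear form, sum, and take 10·log₁₀ of the total.
Σ 10^(L/10) = 10^(87/10) + 10^(90/10) + 10^(60/10) + 10^(85/10) = 1.818e+09.
L_total = 10·log₁₀(1.818e+09) = 92.60 dB.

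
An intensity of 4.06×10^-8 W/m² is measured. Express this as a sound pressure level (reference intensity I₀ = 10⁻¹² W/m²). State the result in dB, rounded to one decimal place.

46.1 dB

I/I₀ = 4.06×10^-8/10⁻¹² = 4.06×10^4, and L = 10·log₁₀(I/I₀).
L = 10·(0.6085 + 4) = 46.09 dB.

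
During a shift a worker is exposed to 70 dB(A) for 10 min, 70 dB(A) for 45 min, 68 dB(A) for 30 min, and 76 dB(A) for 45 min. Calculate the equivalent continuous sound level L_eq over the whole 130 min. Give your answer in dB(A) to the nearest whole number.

L_eq = 10·log₁₀[(1/T)·Σ tᵢ·10^(Lᵢ/10)] with T = 130 min.
Σ tᵢ·10^(Lᵢ/10) = 10·10^(70/10) + 45·10^(70/10) + 30·10^(68/10) + 45·10^(76/10) = 2.531e+09.
L_eq = 10·log₁₀(2.531e+09/130) = 72.89 dB(A).

73 dB(A)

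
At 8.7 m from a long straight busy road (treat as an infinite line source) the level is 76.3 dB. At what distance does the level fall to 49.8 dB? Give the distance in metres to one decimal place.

3886.1 m

The 26.5 dB drop corresponds to a distance ratio of 10^(26.5/10) for a line source.
r₂ = 8.7·10^((76.3−49.8)/10) = 8.7·10^(26.5/10) = 3886.15 m.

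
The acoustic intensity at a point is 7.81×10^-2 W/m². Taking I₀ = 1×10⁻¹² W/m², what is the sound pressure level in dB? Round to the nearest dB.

109 dB

I/I₀ = 7.81×10^-2/10⁻¹² = 7.81×10^10, and L = 10·log₁₀(I/I₀).
L = 10·(0.8927 + 10) = 108.93 dB.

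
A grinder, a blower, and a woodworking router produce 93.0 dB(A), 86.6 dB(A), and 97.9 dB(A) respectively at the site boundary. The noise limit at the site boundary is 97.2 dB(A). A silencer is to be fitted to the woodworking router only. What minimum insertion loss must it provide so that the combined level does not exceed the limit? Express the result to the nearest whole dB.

The untreated sources together contribute 10^(93.0/10) + 10^(86.6/10) = 2.452e+09, i.e. 93.90 dB(A).
To meet 97.2 dB(A) overall, the treated woodworking router may contribute at most 10^(97.2/10) − 2.452e+09 = 2.796e+09, i.e. 94.46 dB(A).
Required insertion loss = 97.9 − 94.46 = 3.44 dB.

3 dB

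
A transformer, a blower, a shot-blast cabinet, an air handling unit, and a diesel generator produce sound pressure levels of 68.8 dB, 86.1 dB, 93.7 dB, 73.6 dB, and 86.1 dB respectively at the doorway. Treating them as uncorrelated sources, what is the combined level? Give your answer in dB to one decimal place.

95.0 dB

Incoherent sources combine by intensity addition: L_total = 10·log₁₀(Σ 10^(L_i/10)).
Σ 10^(L/10) = 10^(68.8/10) + 10^(86.1/10) + 10^(93.7/10) + 10^(73.6/10) + 10^(86.1/10) = 3.189e+09.
L_total = 10·log₁₀(3.189e+09) = 95.04 dB.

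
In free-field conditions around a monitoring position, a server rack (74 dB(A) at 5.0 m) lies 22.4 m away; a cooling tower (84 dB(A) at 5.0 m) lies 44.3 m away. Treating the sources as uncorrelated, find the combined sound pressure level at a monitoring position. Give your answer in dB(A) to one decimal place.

66.5 dB(A)

Propagate each source to the receiver with L = L_ref − 20·log₁₀(r/r_ref), then add intensities.
server rack: 74 − 20·log₁₀(22.4/5.0) = 74 − 13.03 = 60.97 dB(A).
cooling tower: 84 − 20·log₁₀(44.3/5.0) = 84 − 18.95 = 65.05 dB(A).
Σ 10^(L/10) = 4.451e+06 → L_total = 10·log₁₀(4.451e+06) = 66.48 dB(A).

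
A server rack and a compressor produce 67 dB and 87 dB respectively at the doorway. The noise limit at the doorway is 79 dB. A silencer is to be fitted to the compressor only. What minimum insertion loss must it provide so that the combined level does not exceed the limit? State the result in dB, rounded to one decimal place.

Fixed contribution from the other source: Σ 10^(L/10) = 10^(67/10) = 5.012e+06 (67.00 dB).
To meet 79 dB overall, the treated compressor may contribute at most 10^(79/10) − 5.012e+06 = 7.442e+07, i.e. 78.72 dB.
So the compressor must be reduced from 87 to 78.72 dB: IL = 8.28 dB.

8.3 dB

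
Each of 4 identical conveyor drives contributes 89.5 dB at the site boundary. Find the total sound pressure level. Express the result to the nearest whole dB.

L_total = L₁ + 10·log₁₀ N for N identical incoherent sources.
L_total = 89.5 + 10·log₁₀(4) = 89.5 + 6.021 = 95.52 dB.

96 dB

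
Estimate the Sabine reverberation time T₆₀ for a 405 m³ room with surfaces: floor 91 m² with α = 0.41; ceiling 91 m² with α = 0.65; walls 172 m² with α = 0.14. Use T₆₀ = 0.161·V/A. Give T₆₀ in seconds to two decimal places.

0.54 s

Summing Sᵢαᵢ: 91·0.41 + 91·0.65 + 172·0.14 = 120.54 m².
T₆₀ = 0.161 × 405 / 120.54 = 0.541 s.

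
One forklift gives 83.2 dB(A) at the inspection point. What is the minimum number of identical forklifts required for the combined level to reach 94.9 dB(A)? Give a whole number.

N identical sources give L₁ + 10·log₁₀ N, so require 10·log₁₀ N ≥ 94.9 − 83.2 = 11.7 dB.
N ≥ 10^(11.7/10) = 14.791, so N = 15.

15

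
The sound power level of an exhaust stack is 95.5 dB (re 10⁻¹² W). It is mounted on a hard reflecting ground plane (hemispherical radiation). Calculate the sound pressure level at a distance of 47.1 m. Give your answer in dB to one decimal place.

54.1 dB

The power spreads over a hemisphere of area 2π·r², so L_p = L_w − 10·log₁₀(2π·r²).
2π·r² = 1.394e+04 m², 10·log₁₀ of that is 41.442 dB.
L_p = 95.5 − 41.442 = 54.06 dB.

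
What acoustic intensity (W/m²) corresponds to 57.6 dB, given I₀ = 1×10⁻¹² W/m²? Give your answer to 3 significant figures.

L = 10·log₁₀(I/I₀) ⇒ I = I₀·10^(L/10) = 10⁻¹² × 10^5.76.

5.75e-07 W/m²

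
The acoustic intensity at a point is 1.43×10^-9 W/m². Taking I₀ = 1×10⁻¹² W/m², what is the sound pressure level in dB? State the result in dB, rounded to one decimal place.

Dividing by I₀ shifts the exponent by 12: I/I₀ = 1.43×10^3.
L = 10·(0.1553 + 3) = 31.55 dB.

31.6 dB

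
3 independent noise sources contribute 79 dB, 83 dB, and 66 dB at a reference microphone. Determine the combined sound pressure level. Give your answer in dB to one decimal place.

Incoherent sources combine by intensity addition: L_total = 10·log₁₀(Σ 10^(L_i/10)).
Σ 10^(L/10) = 10^(79/10) + 10^(83/10) + 10^(66/10) = 2.829e+08.
L_total = 10·log₁₀(2.829e+08) = 84.52 dB.

84.5 dB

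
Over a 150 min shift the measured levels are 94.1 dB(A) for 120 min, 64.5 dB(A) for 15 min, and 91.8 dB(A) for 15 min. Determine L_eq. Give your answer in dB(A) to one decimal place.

The energy average is taken in the linear domain: L_eq = 10·log₁₀[(Σ tᵢ·10^(Lᵢ/10))/T], T = 150 min.
Σ tᵢ·10^(Lᵢ/10) = 120·10^(94.1/10) + 15·10^(64.5/10) + 15·10^(91.8/10) = 3.312e+11.
L_eq = 10·log₁₀(3.312e+11/150) = 93.44 dB(A).

93.4 dB(A)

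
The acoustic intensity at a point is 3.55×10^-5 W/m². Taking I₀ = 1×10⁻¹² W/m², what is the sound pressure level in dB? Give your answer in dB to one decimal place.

75.5 dB

Dividing by I₀ shifts the exponent by 12: I/I₀ = 3.55×10^7.
L = 10·(0.5502 + 7) = 75.50 dB.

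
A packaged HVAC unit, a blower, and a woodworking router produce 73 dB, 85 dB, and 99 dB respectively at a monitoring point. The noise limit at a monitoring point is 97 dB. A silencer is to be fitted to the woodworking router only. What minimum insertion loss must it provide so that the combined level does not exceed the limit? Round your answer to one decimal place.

Everything except the woodworking router sums to 10^(73/10) + 10^(85/10) = 3.362e+08 in linear terms, 85.27 dB.
To meet 97 dB overall, the treated woodworking router may contribute at most 10^(97/10) − 3.362e+08 = 4.676e+09, i.e. 96.70 dB.
So the woodworking router must be reduced from 99 to 96.70 dB: IL = 2.30 dB.

2.3 dB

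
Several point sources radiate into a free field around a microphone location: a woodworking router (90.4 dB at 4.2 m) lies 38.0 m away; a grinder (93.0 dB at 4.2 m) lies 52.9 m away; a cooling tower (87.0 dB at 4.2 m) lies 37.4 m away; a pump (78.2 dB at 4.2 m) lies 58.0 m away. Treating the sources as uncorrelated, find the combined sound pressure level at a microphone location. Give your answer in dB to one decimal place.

First find each source's level at the receiver (point-source: −20·log₁₀(r/r_ref)), then combine on an intensity basis.
woodworking router: 90.4 − 20·log₁₀(38.0/4.2) = 90.4 − 19.13 = 71.27 dB.
grinder: 93.0 − 20·log₁₀(52.9/4.2) = 93.0 − 22.00 = 71.00 dB.
cooling tower: 87.0 − 20·log₁₀(37.4/4.2) = 87.0 − 18.99 = 68.01 dB.
pump: 78.2 − 20·log₁₀(58.0/4.2) = 78.2 − 22.80 = 55.40 dB.
Σ 10^(L/10) = 3.264e+07 → L_total = 10·log₁₀(3.264e+07) = 75.14 dB.

75.1 dB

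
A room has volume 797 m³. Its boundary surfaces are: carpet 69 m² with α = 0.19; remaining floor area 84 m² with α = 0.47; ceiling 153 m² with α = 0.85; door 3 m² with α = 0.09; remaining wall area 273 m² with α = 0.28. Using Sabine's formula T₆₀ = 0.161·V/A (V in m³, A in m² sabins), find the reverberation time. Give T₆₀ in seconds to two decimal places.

Summing Sᵢαᵢ: 69·0.19 + 84·0.47 + 153·0.85 + 3·0.09 + 273·0.28 = 259.35 m².
T₆₀ = 0.161·V/A = 0.161·797/259.35 = 0.495 s.

0.49 s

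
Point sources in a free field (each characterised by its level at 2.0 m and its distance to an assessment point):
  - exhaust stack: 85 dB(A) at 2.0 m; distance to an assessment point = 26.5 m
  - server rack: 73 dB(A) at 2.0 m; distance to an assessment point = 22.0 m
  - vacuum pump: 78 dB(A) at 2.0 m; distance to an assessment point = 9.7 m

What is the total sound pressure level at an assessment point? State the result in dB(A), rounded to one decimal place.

First find each source's level at the receiver (point-source: −20·log₁₀(r/r_ref)), then combine on an intensity basis.
exhaust stack: 85 − 20·log₁₀(26.5/2.0) = 85 − 22.44 = 62.56 dB(A).
server rack: 73 − 20·log₁₀(22.0/2.0) = 73 − 20.83 = 52.17 dB(A).
vacuum pump: 78 − 20·log₁₀(9.7/2.0) = 78 − 13.71 = 64.29 dB(A).
Σ 10^(L/10) = 4.648e+06 → L_total = 10·log₁₀(4.648e+06) = 66.67 dB(A).

66.7 dB(A)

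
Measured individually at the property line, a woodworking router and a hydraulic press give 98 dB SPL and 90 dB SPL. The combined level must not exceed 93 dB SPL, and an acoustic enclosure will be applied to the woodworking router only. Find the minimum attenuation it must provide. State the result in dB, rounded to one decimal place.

Everything except the woodworking router sums to 10^(90/10) = 1.000e+09 in linear terms, 90.00 dB SPL.
The limit corresponds to 10^(93/10) = 1.995e+09; subtracting the fixed part leaves 9.953e+08 for the woodworking router, i.e. 89.98 dB SPL.
Required insertion loss = 98 − 89.98 = 8.02 dB.

8.0 dB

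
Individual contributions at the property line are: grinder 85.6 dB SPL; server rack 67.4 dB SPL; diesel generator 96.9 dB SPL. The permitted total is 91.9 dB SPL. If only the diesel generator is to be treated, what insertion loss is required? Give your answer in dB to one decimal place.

6.2 dB

Everything except the diesel generator sums to 10^(85.6/10) + 10^(67.4/10) = 3.686e+08 in linear terms, 85.67 dB SPL.
The limit corresponds to 10^(91.9/10) = 1.549e+09; subtracting the fixed part leaves 1.180e+09 for the diesel generator, i.e. 90.72 dB SPL.
Required insertion loss = 96.9 − 90.72 = 6.18 dB.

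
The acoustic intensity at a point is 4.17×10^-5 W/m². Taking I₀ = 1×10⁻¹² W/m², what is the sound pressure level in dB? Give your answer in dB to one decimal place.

L = 10·log₁₀(I/I₀) = 10·log₁₀(4.17×10^-5/10⁻¹²) = 10·log₁₀(4.17×10^7).
L = 10·(0.6201 + 7) = 76.20 dB.

76.2 dB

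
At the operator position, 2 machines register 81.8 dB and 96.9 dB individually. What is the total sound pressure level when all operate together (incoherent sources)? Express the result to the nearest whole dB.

For uncorrelated sources the intensities add, so convert each level to linear form, sum, and take 10·log₁₀ of the total.
Σ 10^(L/10) = 10^(81.8/10) + 10^(96.9/10) = 5.049e+09.
L_total = 10·log₁₀(5.049e+09) = 97.03 dB.

97 dB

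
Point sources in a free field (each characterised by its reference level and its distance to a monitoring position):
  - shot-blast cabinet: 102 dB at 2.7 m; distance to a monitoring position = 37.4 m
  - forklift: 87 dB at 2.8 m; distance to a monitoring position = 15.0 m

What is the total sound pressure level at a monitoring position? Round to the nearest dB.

Apply inverse-square spreading to bring every level to the receiver, then sum 10^(L/10).
shot-blast cabinet: 102 − 20·log₁₀(37.4/2.7) = 102 − 22.83 = 79.17 dB.
forklift: 87 − 20·log₁₀(15.0/2.8) = 87 − 14.58 = 72.42 dB.
Σ 10^(L/10) = 1.001e+08 → L_total = 10·log₁₀(1.001e+08) = 80.00 dB.

80 dB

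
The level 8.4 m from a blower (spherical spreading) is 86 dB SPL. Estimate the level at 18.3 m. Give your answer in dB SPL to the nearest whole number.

For a point source, L₂ = L₁ − 20·log₁₀(r₂/r₁).
L₂ = 86 − 20·log₁₀(18.3/8.4) = 86 − 6.763 = 79.24 dB SPL.

79 dB SPL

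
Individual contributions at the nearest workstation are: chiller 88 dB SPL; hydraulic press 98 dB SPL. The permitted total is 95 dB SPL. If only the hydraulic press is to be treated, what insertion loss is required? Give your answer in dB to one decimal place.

4.0 dB

Everything except the hydraulic press sums to 10^(88/10) = 6.310e+08 in linear terms, 88.00 dB SPL.
The limit corresponds to 10^(95/10) = 3.162e+09; subtracting the fixed part leaves 2.531e+09 for the hydraulic press, i.e. 94.03 dB SPL.
So the hydraulic press must be reduced from 98 to 94.03 dB SPL: IL = 3.97 dB.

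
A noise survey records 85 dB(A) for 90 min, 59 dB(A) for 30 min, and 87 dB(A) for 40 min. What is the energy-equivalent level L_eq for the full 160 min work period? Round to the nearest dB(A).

85 dB(A)

Weight each interval's intensity by its duration and average over T = 160 min:
Σ tᵢ·10^(Lᵢ/10) = 90·10^(85/10) + 30·10^(59/10) + 40·10^(87/10) = 4.853e+10.
L_eq = 10·log₁₀(4.853e+10/160) = 84.82 dB(A).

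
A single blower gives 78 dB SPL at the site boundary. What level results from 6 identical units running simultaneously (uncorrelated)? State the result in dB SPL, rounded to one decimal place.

85.8 dB SPL

With 6 equal, uncorrelated contributions the intensity is 6× that of one unit, giving a rise of 10·log₁₀ 6.
L_total = 78 + 10·log₁₀(6) = 78 + 7.782 = 85.78 dB SPL.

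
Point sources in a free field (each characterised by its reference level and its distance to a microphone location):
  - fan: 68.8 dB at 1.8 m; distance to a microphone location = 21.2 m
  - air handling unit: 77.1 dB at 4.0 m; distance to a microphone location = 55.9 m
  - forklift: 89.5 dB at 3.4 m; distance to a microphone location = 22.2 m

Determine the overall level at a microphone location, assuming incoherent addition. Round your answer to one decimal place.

73.3 dB

Apply inverse-square spreading to bring every level to the receiver, then sum 10^(L/10).
fan: 68.8 − 20·log₁₀(21.2/1.8) = 68.8 − 21.42 = 47.38 dB.
air handling unit: 77.1 − 20·log₁₀(55.9/4.0) = 77.1 − 22.91 = 54.19 dB.
forklift: 89.5 − 20·log₁₀(22.2/3.4) = 89.5 − 16.30 = 73.20 dB.
Σ 10^(L/10) = 2.122e+07 → L_total = 10·log₁₀(2.122e+07) = 73.27 dB.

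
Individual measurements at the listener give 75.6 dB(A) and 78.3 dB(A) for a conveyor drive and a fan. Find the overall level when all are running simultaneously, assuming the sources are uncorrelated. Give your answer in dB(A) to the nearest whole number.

80 dB(A)

Incoherent sources combine by intensity addition: L_total = 10·log₁₀(Σ 10^(L_i/10)).
Σ 10^(L/10) = 10^(75.6/10) + 10^(78.3/10) = 1.039e+08.
L_total = 10·log₁₀(1.039e+08) = 80.17 dB(A).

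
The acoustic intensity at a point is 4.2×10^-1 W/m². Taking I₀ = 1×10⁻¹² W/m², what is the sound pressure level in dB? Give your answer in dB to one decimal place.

116.2 dB

L = 10·log₁₀(I/I₀) = 10·log₁₀(4.2×10^-1/10⁻¹²) = 10·log₁₀(4.2×10^11).
L = 10·(0.6232 + 11) = 116.23 dB.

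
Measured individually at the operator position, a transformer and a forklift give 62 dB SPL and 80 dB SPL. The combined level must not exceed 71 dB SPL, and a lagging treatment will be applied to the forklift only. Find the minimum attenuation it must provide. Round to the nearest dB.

Everything except the forklift sums to 10^(62/10) = 1.585e+06 in linear terms, 62.00 dB SPL.
To meet 71 dB SPL overall, the treated forklift may contribute at most 10^(71/10) − 1.585e+06 = 1.100e+07, i.e. 70.42 dB SPL.
So the forklift must be reduced from 80 to 70.42 dB SPL: IL = 9.58 dB.

10 dB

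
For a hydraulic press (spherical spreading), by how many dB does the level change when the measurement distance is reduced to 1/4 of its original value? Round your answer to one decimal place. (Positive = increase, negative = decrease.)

With spherical spreading the level changes by −20·log₁₀(r₂/r₁).
ΔL = −20·log₁₀(0.25) = +12.04 dB.

+12.0 dB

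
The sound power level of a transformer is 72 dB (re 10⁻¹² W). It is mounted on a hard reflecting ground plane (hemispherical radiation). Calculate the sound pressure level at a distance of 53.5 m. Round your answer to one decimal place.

Free-field hemispherical radiation: L_p = L_w − 10·log₁₀(2π·r²), r = 53.5 m.
2π·r² = 1.798e+04 m², 10·log₁₀ of that is 42.549 dB.
L_p = 72 − 42.549 = 29.45 dB.

29.5 dB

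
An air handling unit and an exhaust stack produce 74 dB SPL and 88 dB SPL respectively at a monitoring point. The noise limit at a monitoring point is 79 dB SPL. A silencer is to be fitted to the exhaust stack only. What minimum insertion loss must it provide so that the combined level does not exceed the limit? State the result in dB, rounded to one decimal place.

10.7 dB

Everything except the exhaust stack sums to 10^(74/10) = 2.512e+07 in linear terms, 74.00 dB SPL.
The limit corresponds to 10^(79/10) = 7.943e+07; subtracting the fixed part leaves 5.431e+07 for the exhaust stack, i.e. 77.35 dB SPL.
So the exhaust stack must be reduced from 88 to 77.35 dB SPL: IL = 10.65 dB.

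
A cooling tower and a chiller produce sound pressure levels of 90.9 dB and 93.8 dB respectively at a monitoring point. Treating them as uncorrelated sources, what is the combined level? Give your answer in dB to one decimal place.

95.6 dB

Incoherent sources combine by intensity addition: L_total = 10·log₁₀(Σ 10^(L_i/10)).
Σ 10^(L/10) = 10^(90.9/10) + 10^(93.8/10) = 3.629e+09.
L_total = 10·log₁₀(3.629e+09) = 95.60 dB.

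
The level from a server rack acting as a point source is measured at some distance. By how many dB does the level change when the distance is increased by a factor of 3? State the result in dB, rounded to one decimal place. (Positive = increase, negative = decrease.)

With spherical spreading the level changes by −20·log₁₀(r₂/r₁).
ΔL = −20·log₁₀(3) = -9.54 dB.

-9.5 dB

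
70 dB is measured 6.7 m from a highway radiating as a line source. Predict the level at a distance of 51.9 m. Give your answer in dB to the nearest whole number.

Cylindrical spreading from a line source gives a 10·log₁₀(r₂/r₁) drop.
L₂ = 70 − 10·log₁₀(51.9/6.7) = 70 − 8.891 = 61.11 dB.

61 dB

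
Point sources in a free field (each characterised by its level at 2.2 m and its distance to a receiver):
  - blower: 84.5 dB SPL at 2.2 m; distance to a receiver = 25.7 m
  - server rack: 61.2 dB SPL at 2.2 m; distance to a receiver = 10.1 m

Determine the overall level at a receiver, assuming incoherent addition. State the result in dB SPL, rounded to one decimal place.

First find each source's level at the receiver (point-source: −20·log₁₀(r/r_ref)), then combine on an intensity basis.
blower: 84.5 − 20·log₁₀(25.7/2.2) = 84.5 − 21.35 = 63.15 dB SPL.
server rack: 61.2 − 20·log₁₀(10.1/2.2) = 61.2 − 13.24 = 47.96 dB SPL.
Σ 10^(L/10) = 2.128e+06 → L_total = 10·log₁₀(2.128e+06) = 63.28 dB SPL.

63.3 dB SPL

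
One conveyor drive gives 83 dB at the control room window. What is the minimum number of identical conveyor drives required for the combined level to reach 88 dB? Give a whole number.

Need L₁ + 10·log₁₀ N ≥ 88, i.e. log₁₀ N ≥ 0.50.
N ≥ 10^(5.0/10) = 3.162, so N = 4.

4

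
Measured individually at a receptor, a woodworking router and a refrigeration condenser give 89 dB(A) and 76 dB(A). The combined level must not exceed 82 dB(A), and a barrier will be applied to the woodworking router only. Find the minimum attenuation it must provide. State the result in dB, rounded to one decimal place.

8.3 dB

Fixed contribution from the other source: Σ 10^(L/10) = 10^(76/10) = 3.981e+07 (76.00 dB(A)).
To meet 82 dB(A) overall, the treated woodworking router may contribute at most 10^(82/10) − 3.981e+07 = 1.187e+08, i.e. 80.74 dB(A).
Required insertion loss = 89 − 80.74 = 8.26 dB.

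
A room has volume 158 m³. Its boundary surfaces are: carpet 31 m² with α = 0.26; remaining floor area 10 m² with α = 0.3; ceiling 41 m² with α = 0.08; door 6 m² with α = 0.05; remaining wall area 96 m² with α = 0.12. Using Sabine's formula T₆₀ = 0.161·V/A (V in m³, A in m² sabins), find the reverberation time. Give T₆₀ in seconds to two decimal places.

Summing Sᵢαᵢ: 31·0.26 + 10·0.3 + 41·0.08 + 6·0.05 + 96·0.12 = 26.16 m².
T₆₀ = 0.161·V/A = 0.161·158/26.16 = 0.972 s.

0.97 s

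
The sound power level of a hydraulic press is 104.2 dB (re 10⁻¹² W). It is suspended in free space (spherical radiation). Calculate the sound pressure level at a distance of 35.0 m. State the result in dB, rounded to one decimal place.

The power spreads over a sphere of area 4π·r², so L_p = L_w − 10·log₁₀(4π·r²).
4π·r² = 1.539e+04 m², 10·log₁₀ of that is 41.873 dB.
L_p = 104.2 − 41.873 = 62.33 dB.

62.3 dB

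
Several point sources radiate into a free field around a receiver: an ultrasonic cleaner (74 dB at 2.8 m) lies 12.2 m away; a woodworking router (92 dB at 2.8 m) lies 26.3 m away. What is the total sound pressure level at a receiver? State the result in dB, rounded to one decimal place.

Apply inverse-square spreading to bring every level to the receiver, then sum 10^(L/10).
ultrasonic cleaner: 74 − 20·log₁₀(12.2/2.8) = 74 − 12.78 = 61.22 dB.
woodworking router: 92 − 20·log₁₀(26.3/2.8) = 92 − 19.46 = 72.54 dB.
Σ 10^(L/10) = 1.929e+07 → L_total = 10·log₁₀(1.929e+07) = 72.85 dB.

72.9 dB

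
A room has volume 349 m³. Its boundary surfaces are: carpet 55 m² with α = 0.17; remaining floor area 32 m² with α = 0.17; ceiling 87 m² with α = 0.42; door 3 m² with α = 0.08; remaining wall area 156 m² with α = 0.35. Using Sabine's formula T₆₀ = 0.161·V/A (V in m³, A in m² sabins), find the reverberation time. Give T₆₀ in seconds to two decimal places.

0.53 s

A = Σ Sᵢαᵢ = 55·0.17 + 32·0.17 + 87·0.42 + 3·0.08 + 156·0.35 = 106.17 m².
T₆₀ = 0.161·V/A = 0.161·349/106.17 = 0.529 s.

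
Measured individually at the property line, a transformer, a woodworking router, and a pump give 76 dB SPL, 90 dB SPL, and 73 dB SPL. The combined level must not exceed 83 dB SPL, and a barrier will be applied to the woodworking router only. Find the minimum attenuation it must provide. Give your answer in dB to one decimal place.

8.5 dB

Everything except the woodworking router sums to 10^(76/10) + 10^(73/10) = 5.976e+07 in linear terms, 77.76 dB SPL.
The limit corresponds to 10^(83/10) = 1.995e+08; subtracting the fixed part leaves 1.398e+08 for the woodworking router, i.e. 81.45 dB SPL.
Required insertion loss = 90 − 81.45 = 8.55 dB.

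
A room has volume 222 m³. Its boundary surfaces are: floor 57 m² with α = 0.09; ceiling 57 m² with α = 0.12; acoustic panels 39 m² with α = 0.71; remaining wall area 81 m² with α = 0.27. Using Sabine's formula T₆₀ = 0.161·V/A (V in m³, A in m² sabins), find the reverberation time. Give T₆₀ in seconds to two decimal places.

A = Σ Sᵢαᵢ = 57·0.09 + 57·0.12 + 39·0.71 + 81·0.27 = 61.53 m².
T₆₀ = 0.161 × 222 / 61.53 = 0.581 s.

0.58 s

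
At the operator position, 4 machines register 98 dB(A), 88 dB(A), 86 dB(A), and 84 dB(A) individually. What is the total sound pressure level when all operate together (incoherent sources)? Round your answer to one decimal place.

98.8 dB(A)

For uncorrelated sources the intensities add, so convert each level to linear form, sum, and take 10·log₁₀ of the total.
Σ 10^(L/10) = 10^(98/10) + 10^(88/10) + 10^(86/10) + 10^(84/10) = 7.590e+09.
L_total = 10·log₁₀(7.590e+09) = 98.80 dB(A).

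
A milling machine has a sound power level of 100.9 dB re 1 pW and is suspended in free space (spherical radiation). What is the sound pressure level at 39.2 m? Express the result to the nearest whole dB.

58 dB

L_p = L_w − 10·log₁₀(4π·r²) with r = 39.2 m.
4π·r² = 1.931e+04 m², 10·log₁₀ of that is 42.858 dB.
L_p = 100.9 − 42.858 = 58.04 dB.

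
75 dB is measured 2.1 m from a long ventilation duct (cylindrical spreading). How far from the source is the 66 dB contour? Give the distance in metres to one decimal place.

16.7 m

For a line source L₁ − L₂ = 10·log₁₀(r₂/r₁), so r₂ = r₁·10^((L₁−L₂)/10).
r₂ = 2.1·10^((75−66)/10) = 2.1·10^(9.0/10) = 16.68 m.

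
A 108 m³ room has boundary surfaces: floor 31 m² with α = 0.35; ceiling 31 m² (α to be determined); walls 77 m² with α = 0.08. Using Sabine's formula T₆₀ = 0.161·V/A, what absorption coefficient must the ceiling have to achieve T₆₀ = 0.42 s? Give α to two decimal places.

0.79

Required total absorption A = 0.161·108/0.42 = 41.40 m².
Absorption from the other surfaces = 31·0.35 + 77·0.08 = 17.01 m², so the ceiling must supply 24.39 m² over 31 m².
α = 24.39/31 = 0.787.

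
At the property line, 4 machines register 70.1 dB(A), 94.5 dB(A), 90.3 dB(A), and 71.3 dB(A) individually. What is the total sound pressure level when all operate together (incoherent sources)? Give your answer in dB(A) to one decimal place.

For uncorrelated sources the intensities add, so convert each level to linear form, sum, and take 10·log₁₀ of the total.
Σ 10^(L/10) = 10^(70.1/10) + 10^(94.5/10) + 10^(90.3/10) + 10^(71.3/10) = 3.914e+09.
L_total = 10·log₁₀(3.914e+09) = 95.93 dB(A).

95.9 dB(A)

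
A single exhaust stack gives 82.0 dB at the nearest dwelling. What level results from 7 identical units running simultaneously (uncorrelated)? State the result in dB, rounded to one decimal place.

N identical incoherent sources raise the level by 10·log₁₀ N.
L_total = 82.0 + 10·log₁₀(7) = 82.0 + 8.451 = 90.45 dB.

90.5 dB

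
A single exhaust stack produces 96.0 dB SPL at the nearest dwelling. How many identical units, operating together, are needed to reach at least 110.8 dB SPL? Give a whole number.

31

Need L₁ + 10·log₁₀ N ≥ 110.8, i.e. log₁₀ N ≥ 1.48.
N ≥ 10^(14.8/10) = 30.200, so N = 31.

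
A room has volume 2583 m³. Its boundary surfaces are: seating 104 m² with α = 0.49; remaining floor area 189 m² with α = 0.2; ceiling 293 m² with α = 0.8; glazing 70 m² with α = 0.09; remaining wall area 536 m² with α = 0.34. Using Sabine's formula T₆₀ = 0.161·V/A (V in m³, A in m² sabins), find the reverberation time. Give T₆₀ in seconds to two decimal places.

Summing Sᵢαᵢ: 104·0.49 + 189·0.2 + 293·0.8 + 70·0.09 + 536·0.34 = 511.70 m².
T₆₀ = 0.161·V/A = 0.161·2583/511.70 = 0.813 s.

0.81 s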